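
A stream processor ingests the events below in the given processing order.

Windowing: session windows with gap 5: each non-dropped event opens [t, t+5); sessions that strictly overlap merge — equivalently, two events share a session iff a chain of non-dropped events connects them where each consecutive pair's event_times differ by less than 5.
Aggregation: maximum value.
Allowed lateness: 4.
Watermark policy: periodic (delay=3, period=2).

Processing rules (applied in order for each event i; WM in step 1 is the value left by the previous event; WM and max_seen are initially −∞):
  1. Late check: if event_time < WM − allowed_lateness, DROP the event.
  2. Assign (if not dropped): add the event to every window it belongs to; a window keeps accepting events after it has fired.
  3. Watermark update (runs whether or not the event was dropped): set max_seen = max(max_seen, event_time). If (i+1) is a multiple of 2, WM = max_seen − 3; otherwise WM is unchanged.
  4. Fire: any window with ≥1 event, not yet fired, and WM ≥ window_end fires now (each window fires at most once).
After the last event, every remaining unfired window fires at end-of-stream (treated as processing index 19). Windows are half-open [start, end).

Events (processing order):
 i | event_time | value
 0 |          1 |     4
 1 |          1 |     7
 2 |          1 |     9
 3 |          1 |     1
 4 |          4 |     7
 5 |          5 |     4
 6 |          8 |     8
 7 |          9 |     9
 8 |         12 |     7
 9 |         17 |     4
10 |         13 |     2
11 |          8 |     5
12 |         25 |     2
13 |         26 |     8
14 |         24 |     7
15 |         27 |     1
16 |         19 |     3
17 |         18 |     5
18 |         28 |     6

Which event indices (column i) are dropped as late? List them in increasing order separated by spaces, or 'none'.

i=0 t=1 v=4: → [1,6); WM=−∞
i=1 t=1 v=7: → [1,6); WM=-2
i=2 t=1 v=9: → [1,6); WM=-2
i=3 t=1 v=1: → [1,6); WM=-2
i=4 t=4 v=7: → [1,9); WM=-2
i=5 t=5 v=4: → [1,10); WM=2
i=6 t=8 v=8: → [1,13); WM=2
i=7 t=9 v=9: → [1,14); WM=6
i=8 t=12 v=7: → [1,17); WM=6
i=9 t=17 v=4: → [17,22); WM=14
i=10 t=13 v=2: → [1,22); WM=14
i=11 t=8 v=5: DROP (t<14-4); WM=14
i=12 t=25 v=2: → [25,30); WM=14
i=13 t=26 v=8: → [25,31); WM=23
i=14 t=24 v=7: → [24,31); WM=23
i=15 t=27 v=1: → [24,32); WM=24
i=16 t=19 v=3: DROP (t<24-4); WM=24
i=17 t=18 v=5: DROP (t<24-4); WM=24
i=18 t=28 v=6: → [24,33); WM=24

11 16 17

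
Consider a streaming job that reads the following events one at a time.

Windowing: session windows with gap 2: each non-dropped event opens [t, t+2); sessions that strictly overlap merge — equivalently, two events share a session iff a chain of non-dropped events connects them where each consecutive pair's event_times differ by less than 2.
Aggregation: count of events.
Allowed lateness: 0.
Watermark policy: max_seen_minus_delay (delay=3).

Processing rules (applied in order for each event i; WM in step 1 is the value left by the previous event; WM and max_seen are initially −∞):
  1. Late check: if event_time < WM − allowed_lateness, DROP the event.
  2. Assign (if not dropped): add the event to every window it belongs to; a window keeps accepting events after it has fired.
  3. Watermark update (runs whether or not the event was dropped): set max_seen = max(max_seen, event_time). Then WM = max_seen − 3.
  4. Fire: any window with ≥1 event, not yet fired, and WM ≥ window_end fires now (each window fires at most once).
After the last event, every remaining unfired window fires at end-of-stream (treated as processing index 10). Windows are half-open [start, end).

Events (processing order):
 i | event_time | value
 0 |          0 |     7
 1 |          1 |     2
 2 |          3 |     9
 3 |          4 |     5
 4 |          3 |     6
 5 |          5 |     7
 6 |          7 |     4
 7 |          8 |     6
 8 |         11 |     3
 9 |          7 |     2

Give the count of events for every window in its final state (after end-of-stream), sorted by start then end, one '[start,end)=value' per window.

i=0 t=0 v=7: → [0,2); WM=-3
i=1 t=1 v=2: → [0,3); WM=-2
i=2 t=3 v=9: → [3,5); WM=0
i=3 t=4 v=5: → [3,6); WM=1
i=4 t=3 v=6: → [3,6); WM=1
i=5 t=5 v=7: → [3,7); WM=2
i=6 t=7 v=4: → [7,9); WM=4
i=7 t=8 v=6: → [7,10); WM=5
i=8 t=11 v=3: → [11,13); WM=8
i=9 t=7 v=2: DROP (t<8-0); WM=8

[0,3)=2 [3,7)=4 [7,10)=2 [11,13)=1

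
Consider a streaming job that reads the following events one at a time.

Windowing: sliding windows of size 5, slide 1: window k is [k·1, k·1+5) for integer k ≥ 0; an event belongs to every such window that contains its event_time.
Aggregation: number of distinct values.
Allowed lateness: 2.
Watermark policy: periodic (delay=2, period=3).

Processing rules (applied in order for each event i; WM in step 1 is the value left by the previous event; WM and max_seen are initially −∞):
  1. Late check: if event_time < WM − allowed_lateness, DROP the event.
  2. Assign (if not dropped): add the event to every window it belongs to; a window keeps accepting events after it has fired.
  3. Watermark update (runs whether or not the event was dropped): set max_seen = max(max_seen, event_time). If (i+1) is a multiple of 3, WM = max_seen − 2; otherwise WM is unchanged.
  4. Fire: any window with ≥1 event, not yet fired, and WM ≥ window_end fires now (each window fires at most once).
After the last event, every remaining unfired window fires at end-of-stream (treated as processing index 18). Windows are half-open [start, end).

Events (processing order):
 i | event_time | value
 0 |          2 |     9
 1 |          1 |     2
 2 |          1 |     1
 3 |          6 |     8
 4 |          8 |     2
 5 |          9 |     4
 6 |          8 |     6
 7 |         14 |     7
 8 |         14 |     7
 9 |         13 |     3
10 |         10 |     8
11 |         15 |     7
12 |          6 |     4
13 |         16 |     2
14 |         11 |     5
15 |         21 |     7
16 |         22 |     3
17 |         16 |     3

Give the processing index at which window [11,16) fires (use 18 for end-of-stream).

17

i=0 t=2 v=9: → [2,7),[1,6),[0,5); WM=−∞
i=1 t=1 v=2: → [1,6),[0,5); WM=−∞
i=2 t=1 v=1: → [1,6),[0,5); WM=0
i=3 t=6 v=8: → [6,11),[5,10),[4,9),[3,8),[2,7); WM=0
i=4 t=8 v=2: → [8,13),[7,12),[6,11),[5,10),[4,9); WM=0
i=5 t=9 v=4: → [9,14),[8,13),[7,12),[6,11),[5,10); WM=7; [0,5) fires=3 [1,6) fires=3 [2,7) fires=2
i=6 t=8 v=6: → [8,13),[7,12),[6,11),[5,10),[4,9); WM=7
i=7 t=14 v=7: → [14,19),[13,18),[12,17),[11,16),[10,15); WM=7
i=8 t=14 v=7: → [14,19),[13,18),[12,17),[11,16),[10,15); WM=12; [3,8) fires=1 [4,9) fires=3 [5,10) fires=4 [6,11) fires=4 [7,12) fires=3
i=9 t=13 v=3: → [13,18),[12,17),[11,16),[10,15),[9,14); WM=12
i=10 t=10 v=8: → [10,15),[9,14),[8,13),[7,12),[6,11); WM=12
i=11 t=15 v=7: → [15,20),[14,19),[13,18),[12,17),[11,16); WM=13; [8,13) fires=4
i=12 t=6 v=4: DROP (t<13-2); WM=13
i=13 t=16 v=2: → [16,21),[15,20),[14,19),[13,18),[12,17); WM=13
i=14 t=11 v=5: → [11,16),[10,15),[9,14),[8,13),[7,12); WM=14; [9,14) fires=4
i=15 t=21 v=7: → [21,26),[20,25),[19,24),[18,23),[17,22); WM=14
i=16 t=22 v=3: → [22,27),[21,26),[20,25),[19,24),[18,23); WM=14
i=17 t=16 v=3: → [16,21),[15,20),[14,19),[13,18),[12,17); WM=20; [10,15) fires=4 [11,16) fires=3 [12,17) fires=3 [13,18) fires=3 [14,19) fires=3 [15,20) fires=3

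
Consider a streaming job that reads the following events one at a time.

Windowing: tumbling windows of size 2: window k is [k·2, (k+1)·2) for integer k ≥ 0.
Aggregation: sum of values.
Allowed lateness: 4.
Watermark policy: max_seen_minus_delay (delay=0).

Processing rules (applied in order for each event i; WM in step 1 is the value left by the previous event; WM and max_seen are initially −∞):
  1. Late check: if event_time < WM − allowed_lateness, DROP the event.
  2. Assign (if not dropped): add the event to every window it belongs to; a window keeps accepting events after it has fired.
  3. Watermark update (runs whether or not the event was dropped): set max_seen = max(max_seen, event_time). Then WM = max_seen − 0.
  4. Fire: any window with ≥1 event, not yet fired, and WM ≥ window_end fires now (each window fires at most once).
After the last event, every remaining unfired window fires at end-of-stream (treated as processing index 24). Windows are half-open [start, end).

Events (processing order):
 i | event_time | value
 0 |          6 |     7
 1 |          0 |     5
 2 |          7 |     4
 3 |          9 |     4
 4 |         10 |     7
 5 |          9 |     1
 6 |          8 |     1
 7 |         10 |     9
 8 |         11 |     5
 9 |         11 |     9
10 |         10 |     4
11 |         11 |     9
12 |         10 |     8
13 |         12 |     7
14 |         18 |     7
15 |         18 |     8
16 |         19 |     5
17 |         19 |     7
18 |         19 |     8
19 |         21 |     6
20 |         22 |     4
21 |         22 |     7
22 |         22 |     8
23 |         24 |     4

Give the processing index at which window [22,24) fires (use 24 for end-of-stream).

23

i=0 t=6 v=7: → [6,8); WM=6
i=1 t=0 v=5: DROP (t<6-4); WM=6
i=2 t=7 v=4: → [6,8); WM=7
i=3 t=9 v=4: → [8,10); WM=9; [6,8) fires=11
i=4 t=10 v=7: → [10,12); WM=10; [8,10) fires=4
i=5 t=9 v=1: → [8,10); WM=10
i=6 t=8 v=1: → [8,10); WM=10
i=7 t=10 v=9: → [10,12); WM=10
i=8 t=11 v=5: → [10,12); WM=11
i=9 t=11 v=9: → [10,12); WM=11
i=10 t=10 v=4: → [10,12); WM=11
i=11 t=11 v=9: → [10,12); WM=11
i=12 t=10 v=8: → [10,12); WM=11
i=13 t=12 v=7: → [12,14); WM=12; [10,12) fires=51
i=14 t=18 v=7: → [18,20); WM=18; [12,14) fires=7
i=15 t=18 v=8: → [18,20); WM=18
i=16 t=19 v=5: → [18,20); WM=19
i=17 t=19 v=7: → [18,20); WM=19
i=18 t=19 v=8: → [18,20); WM=19
i=19 t=21 v=6: → [20,22); WM=21; [18,20) fires=35
i=20 t=22 v=4: → [22,24); WM=22; [20,22) fires=6
i=21 t=22 v=7: → [22,24); WM=22
i=22 t=22 v=8: → [22,24); WM=22
i=23 t=24 v=4: → [24,26); WM=24; [22,24) fires=19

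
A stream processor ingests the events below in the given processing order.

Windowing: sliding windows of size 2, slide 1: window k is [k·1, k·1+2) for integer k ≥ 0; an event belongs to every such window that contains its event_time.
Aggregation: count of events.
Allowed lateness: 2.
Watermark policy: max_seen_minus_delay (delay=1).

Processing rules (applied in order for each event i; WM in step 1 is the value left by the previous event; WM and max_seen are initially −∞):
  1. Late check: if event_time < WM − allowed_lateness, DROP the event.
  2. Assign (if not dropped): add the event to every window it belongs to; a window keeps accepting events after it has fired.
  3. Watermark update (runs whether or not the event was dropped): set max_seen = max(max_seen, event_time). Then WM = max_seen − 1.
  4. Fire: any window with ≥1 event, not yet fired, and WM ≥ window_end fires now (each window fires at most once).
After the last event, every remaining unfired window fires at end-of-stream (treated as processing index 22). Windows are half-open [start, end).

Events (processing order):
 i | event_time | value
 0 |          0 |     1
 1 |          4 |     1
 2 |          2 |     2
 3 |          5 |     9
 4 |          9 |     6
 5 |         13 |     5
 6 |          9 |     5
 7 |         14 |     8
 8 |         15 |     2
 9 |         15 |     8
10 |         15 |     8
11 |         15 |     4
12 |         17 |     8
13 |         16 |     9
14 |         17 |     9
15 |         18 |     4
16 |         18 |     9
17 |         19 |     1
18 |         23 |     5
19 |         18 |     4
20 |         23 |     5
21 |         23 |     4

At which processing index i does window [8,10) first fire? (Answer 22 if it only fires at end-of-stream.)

i=0 t=0 v=1: → [0,2); WM=-1
i=1 t=4 v=1: → [4,6),[3,5); WM=3; [0,2) fires=1
i=2 t=2 v=2: → [2,4),[1,3); WM=3; [1,3) fires=1
i=3 t=5 v=9: → [5,7),[4,6); WM=4; [2,4) fires=1
i=4 t=9 v=6: → [9,11),[8,10); WM=8; [3,5) fires=1 [4,6) fires=2 [5,7) fires=1
i=5 t=13 v=5: → [13,15),[12,14); WM=12; [8,10) fires=1 [9,11) fires=1
i=6 t=9 v=5: DROP (t<12-2); WM=12
i=7 t=14 v=8: → [14,16),[13,15); WM=13
i=8 t=15 v=2: → [15,17),[14,16); WM=14; [12,14) fires=1
i=9 t=15 v=8: → [15,17),[14,16); WM=14
i=10 t=15 v=8: → [15,17),[14,16); WM=14
i=11 t=15 v=4: → [15,17),[14,16); WM=14
i=12 t=17 v=8: → [17,19),[16,18); WM=16; [13,15) fires=2 [14,16) fires=5
i=13 t=16 v=9: → [16,18),[15,17); WM=16
i=14 t=17 v=9: → [17,19),[16,18); WM=16
i=15 t=18 v=4: → [18,20),[17,19); WM=17; [15,17) fires=5
i=16 t=18 v=9: → [18,20),[17,19); WM=17
i=17 t=19 v=1: → [19,21),[18,20); WM=18; [16,18) fires=3
i=18 t=23 v=5: → [23,25),[22,24); WM=22; [17,19) fires=4 [18,20) fires=3 [19,21) fires=1
i=19 t=18 v=4: DROP (t<22-2); WM=22
i=20 t=23 v=5: → [23,25),[22,24); WM=22
i=21 t=23 v=4: → [23,25),[22,24); WM=22

5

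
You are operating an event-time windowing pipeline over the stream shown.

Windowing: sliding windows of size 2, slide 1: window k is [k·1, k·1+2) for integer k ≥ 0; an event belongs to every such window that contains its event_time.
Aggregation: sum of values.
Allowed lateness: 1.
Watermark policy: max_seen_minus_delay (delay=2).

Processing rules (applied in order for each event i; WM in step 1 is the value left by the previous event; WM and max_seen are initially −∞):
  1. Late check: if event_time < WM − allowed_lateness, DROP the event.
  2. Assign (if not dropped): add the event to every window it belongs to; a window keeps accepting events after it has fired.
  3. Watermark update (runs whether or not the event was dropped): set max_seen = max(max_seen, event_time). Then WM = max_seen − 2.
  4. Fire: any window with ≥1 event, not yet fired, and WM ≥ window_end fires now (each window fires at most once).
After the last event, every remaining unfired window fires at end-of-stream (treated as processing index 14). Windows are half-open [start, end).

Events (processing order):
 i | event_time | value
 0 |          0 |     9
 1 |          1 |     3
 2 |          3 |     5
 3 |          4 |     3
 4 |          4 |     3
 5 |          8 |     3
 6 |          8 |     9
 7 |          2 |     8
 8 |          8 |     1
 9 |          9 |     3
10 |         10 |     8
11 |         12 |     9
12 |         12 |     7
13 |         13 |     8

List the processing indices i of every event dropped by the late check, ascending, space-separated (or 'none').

7

i=0 t=0 v=9: → [0,2); WM=-2
i=1 t=1 v=3: → [1,3),[0,2); WM=-1
i=2 t=3 v=5: → [3,5),[2,4); WM=1
i=3 t=4 v=3: → [4,6),[3,5); WM=2; [0,2) fires=12
i=4 t=4 v=3: → [4,6),[3,5); WM=2
i=5 t=8 v=3: → [8,10),[7,9); WM=6; [1,3) fires=3 [2,4) fires=5 [3,5) fires=11 [4,6) fires=6
i=6 t=8 v=9: → [8,10),[7,9); WM=6
i=7 t=2 v=8: DROP (t<6-1); WM=6
i=8 t=8 v=1: → [8,10),[7,9); WM=6
i=9 t=9 v=3: → [9,11),[8,10); WM=7
i=10 t=10 v=8: → [10,12),[9,11); WM=8
i=11 t=12 v=9: → [12,14),[11,13); WM=10; [7,9) fires=13 [8,10) fires=16
i=12 t=12 v=7: → [12,14),[11,13); WM=10
i=13 t=13 v=8: → [13,15),[12,14); WM=11; [9,11) fires=11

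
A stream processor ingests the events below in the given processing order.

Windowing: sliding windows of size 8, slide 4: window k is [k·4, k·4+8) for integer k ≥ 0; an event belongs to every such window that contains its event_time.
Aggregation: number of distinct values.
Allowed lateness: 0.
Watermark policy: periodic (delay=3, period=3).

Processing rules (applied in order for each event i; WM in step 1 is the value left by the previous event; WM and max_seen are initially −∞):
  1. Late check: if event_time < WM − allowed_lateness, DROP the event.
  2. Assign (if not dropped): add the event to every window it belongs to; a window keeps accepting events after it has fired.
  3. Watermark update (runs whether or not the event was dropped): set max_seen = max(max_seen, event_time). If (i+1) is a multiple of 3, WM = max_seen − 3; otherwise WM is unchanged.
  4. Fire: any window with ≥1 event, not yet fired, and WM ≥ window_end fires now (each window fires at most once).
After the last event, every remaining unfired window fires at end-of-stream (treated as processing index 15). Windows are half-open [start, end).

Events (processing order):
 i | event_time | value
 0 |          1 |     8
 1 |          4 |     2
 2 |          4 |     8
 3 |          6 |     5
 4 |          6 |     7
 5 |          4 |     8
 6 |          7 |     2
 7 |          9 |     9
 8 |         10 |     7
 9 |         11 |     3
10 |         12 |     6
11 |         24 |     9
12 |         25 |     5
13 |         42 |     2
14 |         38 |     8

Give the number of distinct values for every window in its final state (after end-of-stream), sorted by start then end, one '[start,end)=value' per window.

i=0 t=1 v=8: → [0,8); WM=−∞
i=1 t=4 v=2: → [4,12),[0,8); WM=−∞
i=2 t=4 v=8: → [4,12),[0,8); WM=1
i=3 t=6 v=5: → [4,12),[0,8); WM=1
i=4 t=6 v=7: → [4,12),[0,8); WM=1
i=5 t=4 v=8: → [4,12),[0,8); WM=3
i=6 t=7 v=2: → [4,12),[0,8); WM=3
i=7 t=9 v=9: → [8,16),[4,12); WM=3
i=8 t=10 v=7: → [8,16),[4,12); WM=7
i=9 t=11 v=3: → [8,16),[4,12); WM=7
i=10 t=12 v=6: → [12,20),[8,16); WM=7
i=11 t=24 v=9: → [24,32),[20,28); WM=21; [0,8) fires=4 [4,12) fires=6 [8,16) fires=4 [12,20) fires=1
i=12 t=25 v=5: → [24,32),[20,28); WM=21
i=13 t=42 v=2: → [40,48),[36,44); WM=21
i=14 t=38 v=8: → [36,44),[32,40); WM=39; [20,28) fires=2 [24,32) fires=2

[0,8)=4 [4,12)=6 [8,16)=4 [12,20)=1 [20,28)=2 [24,32)=2 [32,40)=1 [36,44)=2 [40,48)=1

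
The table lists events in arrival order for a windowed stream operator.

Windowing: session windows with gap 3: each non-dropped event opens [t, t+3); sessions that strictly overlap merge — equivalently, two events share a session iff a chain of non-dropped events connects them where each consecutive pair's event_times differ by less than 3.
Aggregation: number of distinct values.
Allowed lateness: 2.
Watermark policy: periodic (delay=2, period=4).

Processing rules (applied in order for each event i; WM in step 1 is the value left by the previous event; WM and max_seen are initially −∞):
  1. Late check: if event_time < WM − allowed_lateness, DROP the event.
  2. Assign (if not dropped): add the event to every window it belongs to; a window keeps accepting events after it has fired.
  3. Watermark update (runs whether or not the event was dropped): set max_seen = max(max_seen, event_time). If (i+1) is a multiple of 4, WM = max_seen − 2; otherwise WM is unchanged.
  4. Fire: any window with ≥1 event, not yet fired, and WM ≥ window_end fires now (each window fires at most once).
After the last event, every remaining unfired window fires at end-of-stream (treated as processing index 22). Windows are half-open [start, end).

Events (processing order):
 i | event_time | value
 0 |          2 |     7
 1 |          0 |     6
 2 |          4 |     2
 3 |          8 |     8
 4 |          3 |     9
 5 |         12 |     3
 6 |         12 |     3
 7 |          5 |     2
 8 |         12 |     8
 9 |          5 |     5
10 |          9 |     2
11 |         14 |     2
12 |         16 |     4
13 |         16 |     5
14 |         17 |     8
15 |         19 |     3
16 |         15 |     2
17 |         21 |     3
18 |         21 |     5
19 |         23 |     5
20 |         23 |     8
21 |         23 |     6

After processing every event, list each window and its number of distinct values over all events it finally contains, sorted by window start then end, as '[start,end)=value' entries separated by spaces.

i=0 t=2 v=7: → [2,5); WM=−∞
i=1 t=0 v=6: → [0,5); WM=−∞
i=2 t=4 v=2: → [0,7); WM=−∞
i=3 t=8 v=8: → [8,11); WM=6
i=4 t=3 v=9: DROP (t<6-2); WM=6
i=5 t=12 v=3: → [12,15); WM=6
i=6 t=12 v=3: → [12,15); WM=6
i=7 t=5 v=2: → [0,8); WM=10
i=8 t=12 v=8: → [12,15); WM=10
i=9 t=5 v=5: DROP (t<10-2); WM=10
i=10 t=9 v=2: → [8,12); WM=10
i=11 t=14 v=2: → [12,17); WM=12
i=12 t=16 v=4: → [12,19); WM=12
i=13 t=16 v=5: → [12,19); WM=12
i=14 t=17 v=8: → [12,20); WM=12
i=15 t=19 v=3: → [12,22); WM=17
i=16 t=15 v=2: → [12,22); WM=17
i=17 t=21 v=3: → [12,24); WM=17
i=18 t=21 v=5: → [12,24); WM=17
i=19 t=23 v=5: → [12,26); WM=21
i=20 t=23 v=8: → [12,26); WM=21
i=21 t=23 v=6: → [12,26); WM=21

[0,8)=3 [8,12)=2 [12,26)=6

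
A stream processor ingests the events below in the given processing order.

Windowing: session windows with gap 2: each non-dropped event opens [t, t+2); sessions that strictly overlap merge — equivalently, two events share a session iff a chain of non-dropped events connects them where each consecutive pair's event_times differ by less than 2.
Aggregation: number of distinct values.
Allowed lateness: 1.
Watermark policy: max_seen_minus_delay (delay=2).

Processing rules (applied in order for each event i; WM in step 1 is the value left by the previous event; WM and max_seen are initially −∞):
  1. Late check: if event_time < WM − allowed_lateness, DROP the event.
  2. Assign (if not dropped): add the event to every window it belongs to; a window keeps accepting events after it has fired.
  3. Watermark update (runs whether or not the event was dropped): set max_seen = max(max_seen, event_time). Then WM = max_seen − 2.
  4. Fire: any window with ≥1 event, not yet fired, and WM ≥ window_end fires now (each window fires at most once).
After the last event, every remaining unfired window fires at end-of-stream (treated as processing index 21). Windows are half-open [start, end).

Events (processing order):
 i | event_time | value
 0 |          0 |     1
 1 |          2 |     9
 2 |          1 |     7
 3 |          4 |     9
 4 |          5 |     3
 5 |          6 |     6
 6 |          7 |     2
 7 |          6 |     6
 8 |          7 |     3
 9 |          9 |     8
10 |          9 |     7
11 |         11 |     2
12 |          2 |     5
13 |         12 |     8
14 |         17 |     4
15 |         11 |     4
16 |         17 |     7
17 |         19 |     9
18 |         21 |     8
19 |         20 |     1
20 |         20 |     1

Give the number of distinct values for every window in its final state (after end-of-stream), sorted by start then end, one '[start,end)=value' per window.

i=0 t=0 v=1: → [0,2); WM=-2
i=1 t=2 v=9: → [2,4); WM=0
i=2 t=1 v=7: → [0,4); WM=0
i=3 t=4 v=9: → [4,6); WM=2
i=4 t=5 v=3: → [4,7); WM=3
i=5 t=6 v=6: → [4,8); WM=4
i=6 t=7 v=2: → [4,9); WM=5
i=7 t=6 v=6: → [4,9); WM=5
i=8 t=7 v=3: → [4,9); WM=5
i=9 t=9 v=8: → [9,11); WM=7
i=10 t=9 v=7: → [9,11); WM=7
i=11 t=11 v=2: → [11,13); WM=9
i=12 t=2 v=5: DROP (t<9-1); WM=9
i=13 t=12 v=8: → [11,14); WM=10
i=14 t=17 v=4: → [17,19); WM=15
i=15 t=11 v=4: DROP (t<15-1); WM=15
i=16 t=17 v=7: → [17,19); WM=15
i=17 t=19 v=9: → [19,21); WM=17
i=18 t=21 v=8: → [21,23); WM=19
i=19 t=20 v=1: → [19,23); WM=19
i=20 t=20 v=1: → [19,23); WM=19

[0,4)=3 [4,9)=4 [9,11)=2 [11,14)=2 [17,19)=2 [19,23)=3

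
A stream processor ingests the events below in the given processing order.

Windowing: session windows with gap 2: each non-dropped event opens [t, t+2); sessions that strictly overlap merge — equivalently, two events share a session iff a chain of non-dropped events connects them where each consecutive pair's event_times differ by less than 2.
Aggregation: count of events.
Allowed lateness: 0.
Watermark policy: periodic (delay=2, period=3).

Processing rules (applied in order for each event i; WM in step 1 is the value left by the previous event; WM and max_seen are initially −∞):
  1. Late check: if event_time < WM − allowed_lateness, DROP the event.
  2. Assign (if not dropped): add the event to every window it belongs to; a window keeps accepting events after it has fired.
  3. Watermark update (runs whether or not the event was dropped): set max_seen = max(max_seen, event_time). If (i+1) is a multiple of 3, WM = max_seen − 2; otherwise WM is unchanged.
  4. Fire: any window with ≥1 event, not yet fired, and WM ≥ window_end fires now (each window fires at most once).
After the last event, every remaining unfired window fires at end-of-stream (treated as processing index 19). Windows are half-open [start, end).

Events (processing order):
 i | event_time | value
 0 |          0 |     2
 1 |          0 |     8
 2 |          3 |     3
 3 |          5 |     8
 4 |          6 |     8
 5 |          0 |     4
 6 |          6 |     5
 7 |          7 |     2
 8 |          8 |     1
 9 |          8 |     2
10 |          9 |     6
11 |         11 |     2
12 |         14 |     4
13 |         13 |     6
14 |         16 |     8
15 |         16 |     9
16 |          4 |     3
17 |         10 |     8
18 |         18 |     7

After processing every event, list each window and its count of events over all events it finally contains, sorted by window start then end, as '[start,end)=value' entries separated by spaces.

[0,2)=2 [3,5)=1 [5,11)=7 [11,13)=1 [13,16)=2 [16,18)=2 [18,20)=1

i=0 t=0 v=2: → [0,2); WM=−∞
i=1 t=0 v=8: → [0,2); WM=−∞
i=2 t=3 v=3: → [3,5); WM=1
i=3 t=5 v=8: → [5,7); WM=1
i=4 t=6 v=8: → [5,8); WM=1
i=5 t=0 v=4: DROP (t<1-0); WM=4
i=6 t=6 v=5: → [5,8); WM=4
i=7 t=7 v=2: → [5,9); WM=4
i=8 t=8 v=1: → [5,10); WM=6
i=9 t=8 v=2: → [5,10); WM=6
i=10 t=9 v=6: → [5,11); WM=6
i=11 t=11 v=2: → [11,13); WM=9
i=12 t=14 v=4: → [14,16); WM=9
i=13 t=13 v=6: → [13,16); WM=9
i=14 t=16 v=8: → [16,18); WM=14
i=15 t=16 v=9: → [16,18); WM=14
i=16 t=4 v=3: DROP (t<14-0); WM=14
i=17 t=10 v=8: DROP (t<14-0); WM=14
i=18 t=18 v=7: → [18,20); WM=14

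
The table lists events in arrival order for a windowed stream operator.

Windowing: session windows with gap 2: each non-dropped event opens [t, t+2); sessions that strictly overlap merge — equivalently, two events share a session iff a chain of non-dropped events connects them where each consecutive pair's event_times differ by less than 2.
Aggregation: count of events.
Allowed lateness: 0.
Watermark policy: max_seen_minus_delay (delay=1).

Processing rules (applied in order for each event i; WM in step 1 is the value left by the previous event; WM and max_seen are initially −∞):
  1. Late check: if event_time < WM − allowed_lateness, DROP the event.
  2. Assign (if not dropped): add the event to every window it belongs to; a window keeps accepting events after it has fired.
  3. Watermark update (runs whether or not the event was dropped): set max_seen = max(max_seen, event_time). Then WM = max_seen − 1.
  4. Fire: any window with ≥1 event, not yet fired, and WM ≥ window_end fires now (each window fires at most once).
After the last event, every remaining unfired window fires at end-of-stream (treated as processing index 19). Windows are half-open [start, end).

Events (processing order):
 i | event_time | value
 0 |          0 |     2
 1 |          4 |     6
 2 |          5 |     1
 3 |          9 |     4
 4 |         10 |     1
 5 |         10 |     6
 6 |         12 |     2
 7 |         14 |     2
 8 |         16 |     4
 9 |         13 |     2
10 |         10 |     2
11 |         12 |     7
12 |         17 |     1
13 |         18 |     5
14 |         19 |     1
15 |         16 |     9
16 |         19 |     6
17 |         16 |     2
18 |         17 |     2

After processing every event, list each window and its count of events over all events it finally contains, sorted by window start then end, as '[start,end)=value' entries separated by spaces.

[0,2)=1 [4,7)=2 [9,12)=3 [12,14)=1 [14,16)=1 [16,21)=5

i=0 t=0 v=2: → [0,2); WM=-1
i=1 t=4 v=6: → [4,6); WM=3
i=2 t=5 v=1: → [4,7); WM=4
i=3 t=9 v=4: → [9,11); WM=8
i=4 t=10 v=1: → [9,12); WM=9
i=5 t=10 v=6: → [9,12); WM=9
i=6 t=12 v=2: → [12,14); WM=11
i=7 t=14 v=2: → [14,16); WM=13
i=8 t=16 v=4: → [16,18); WM=15
i=9 t=13 v=2: DROP (t<15-0); WM=15
i=10 t=10 v=2: DROP (t<15-0); WM=15
i=11 t=12 v=7: DROP (t<15-0); WM=15
i=12 t=17 v=1: → [16,19); WM=16
i=13 t=18 v=5: → [16,20); WM=17
i=14 t=19 v=1: → [16,21); WM=18
i=15 t=16 v=9: DROP (t<18-0); WM=18
i=16 t=19 v=6: → [16,21); WM=18
i=17 t=16 v=2: DROP (t<18-0); WM=18
i=18 t=17 v=2: DROP (t<18-0); WM=18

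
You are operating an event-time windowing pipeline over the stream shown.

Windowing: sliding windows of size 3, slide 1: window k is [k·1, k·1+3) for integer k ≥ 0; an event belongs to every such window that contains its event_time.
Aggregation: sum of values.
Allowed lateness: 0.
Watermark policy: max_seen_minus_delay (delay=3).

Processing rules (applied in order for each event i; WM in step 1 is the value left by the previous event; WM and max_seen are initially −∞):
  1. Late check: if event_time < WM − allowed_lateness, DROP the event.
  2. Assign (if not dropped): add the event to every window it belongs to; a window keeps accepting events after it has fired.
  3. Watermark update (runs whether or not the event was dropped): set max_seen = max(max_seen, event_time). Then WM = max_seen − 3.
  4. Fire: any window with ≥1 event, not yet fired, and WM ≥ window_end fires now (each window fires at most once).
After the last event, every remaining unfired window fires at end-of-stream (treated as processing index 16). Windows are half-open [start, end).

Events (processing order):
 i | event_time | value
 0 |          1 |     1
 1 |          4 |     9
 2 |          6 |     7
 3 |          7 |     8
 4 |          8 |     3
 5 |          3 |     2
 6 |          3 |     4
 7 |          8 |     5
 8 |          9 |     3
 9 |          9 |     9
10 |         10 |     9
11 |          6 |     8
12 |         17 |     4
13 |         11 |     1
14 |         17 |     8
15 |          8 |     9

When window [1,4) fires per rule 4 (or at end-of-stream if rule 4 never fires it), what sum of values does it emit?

1

i=0 t=1 v=1: → [1,4),[0,3); WM=-2
i=1 t=4 v=9: → [4,7),[3,6),[2,5); WM=1
i=2 t=6 v=7: → [6,9),[5,8),[4,7); WM=3; [0,3) fires=1
i=3 t=7 v=8: → [7,10),[6,9),[5,8); WM=4; [1,4) fires=1
i=4 t=8 v=3: → [8,11),[7,10),[6,9); WM=5; [2,5) fires=9
i=5 t=3 v=2: DROP (t<5-0); WM=5
i=6 t=3 v=4: DROP (t<5-0); WM=5
i=7 t=8 v=5: → [8,11),[7,10),[6,9); WM=5
i=8 t=9 v=3: → [9,12),[8,11),[7,10); WM=6; [3,6) fires=9
i=9 t=9 v=9: → [9,12),[8,11),[7,10); WM=6
i=10 t=10 v=9: → [10,13),[9,12),[8,11); WM=7; [4,7) fires=16
i=11 t=6 v=8: DROP (t<7-0); WM=7
i=12 t=17 v=4: → [17,20),[16,19),[15,18); WM=14; [5,8) fires=15 [6,9) fires=23 [7,10) fires=28 [8,11) fires=29 [9,12) fires=21 [10,13) fires=9
i=13 t=11 v=1: DROP (t<14-0); WM=14
i=14 t=17 v=8: → [17,20),[16,19),[15,18); WM=14
i=15 t=8 v=9: DROP (t<14-0); WM=14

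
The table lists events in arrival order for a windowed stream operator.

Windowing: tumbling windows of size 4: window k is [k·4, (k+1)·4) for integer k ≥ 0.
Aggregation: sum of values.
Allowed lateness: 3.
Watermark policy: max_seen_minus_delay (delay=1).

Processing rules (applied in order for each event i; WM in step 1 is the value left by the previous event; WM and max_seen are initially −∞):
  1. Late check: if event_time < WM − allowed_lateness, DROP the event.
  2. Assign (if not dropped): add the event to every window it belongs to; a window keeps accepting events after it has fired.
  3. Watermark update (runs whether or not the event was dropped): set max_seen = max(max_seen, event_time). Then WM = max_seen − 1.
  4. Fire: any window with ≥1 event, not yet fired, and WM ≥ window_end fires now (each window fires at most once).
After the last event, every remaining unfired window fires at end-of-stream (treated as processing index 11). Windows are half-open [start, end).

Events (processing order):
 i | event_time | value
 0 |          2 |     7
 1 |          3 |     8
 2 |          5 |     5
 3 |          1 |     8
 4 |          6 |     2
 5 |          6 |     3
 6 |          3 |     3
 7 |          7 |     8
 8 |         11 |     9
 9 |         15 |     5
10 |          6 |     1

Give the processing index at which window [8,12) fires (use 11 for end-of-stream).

i=0 t=2 v=7: → [0,4); WM=1
i=1 t=3 v=8: → [0,4); WM=2
i=2 t=5 v=5: → [4,8); WM=4; [0,4) fires=15
i=3 t=1 v=8: → [0,4); WM=4
i=4 t=6 v=2: → [4,8); WM=5
i=5 t=6 v=3: → [4,8); WM=5
i=6 t=3 v=3: → [0,4); WM=5
i=7 t=7 v=8: → [4,8); WM=6
i=8 t=11 v=9: → [8,12); WM=10; [4,8) fires=18
i=9 t=15 v=5: → [12,16); WM=14; [8,12) fires=9
i=10 t=6 v=1: DROP (t<14-3); WM=14

9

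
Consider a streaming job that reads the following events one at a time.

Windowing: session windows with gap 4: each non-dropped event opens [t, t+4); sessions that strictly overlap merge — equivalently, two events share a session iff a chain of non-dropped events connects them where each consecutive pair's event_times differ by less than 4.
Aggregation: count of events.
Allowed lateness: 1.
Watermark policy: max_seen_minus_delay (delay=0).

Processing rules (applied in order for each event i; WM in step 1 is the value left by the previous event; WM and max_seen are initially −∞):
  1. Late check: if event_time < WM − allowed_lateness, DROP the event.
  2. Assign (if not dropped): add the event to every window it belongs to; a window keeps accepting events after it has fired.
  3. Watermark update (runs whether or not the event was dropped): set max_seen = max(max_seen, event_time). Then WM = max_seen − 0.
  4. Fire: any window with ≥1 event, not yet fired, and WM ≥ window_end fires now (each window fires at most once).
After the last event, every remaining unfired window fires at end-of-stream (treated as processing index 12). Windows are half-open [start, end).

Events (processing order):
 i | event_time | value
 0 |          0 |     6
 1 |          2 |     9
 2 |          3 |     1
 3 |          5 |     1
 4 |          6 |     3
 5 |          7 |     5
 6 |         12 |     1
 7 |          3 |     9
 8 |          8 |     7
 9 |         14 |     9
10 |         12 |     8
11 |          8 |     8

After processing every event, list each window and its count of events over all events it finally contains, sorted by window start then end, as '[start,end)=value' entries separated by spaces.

i=0 t=0 v=6: → [0,4); WM=0
i=1 t=2 v=9: → [0,6); WM=2
i=2 t=3 v=1: → [0,7); WM=3
i=3 t=5 v=1: → [0,9); WM=5
i=4 t=6 v=3: → [0,10); WM=6
i=5 t=7 v=5: → [0,11); WM=7
i=6 t=12 v=1: → [12,16); WM=12
i=7 t=3 v=9: DROP (t<12-1); WM=12
i=8 t=8 v=7: DROP (t<12-1); WM=12
i=9 t=14 v=9: → [12,18); WM=14
i=10 t=12 v=8: DROP (t<14-1); WM=14
i=11 t=8 v=8: DROP (t<14-1); WM=14

[0,11)=6 [12,18)=2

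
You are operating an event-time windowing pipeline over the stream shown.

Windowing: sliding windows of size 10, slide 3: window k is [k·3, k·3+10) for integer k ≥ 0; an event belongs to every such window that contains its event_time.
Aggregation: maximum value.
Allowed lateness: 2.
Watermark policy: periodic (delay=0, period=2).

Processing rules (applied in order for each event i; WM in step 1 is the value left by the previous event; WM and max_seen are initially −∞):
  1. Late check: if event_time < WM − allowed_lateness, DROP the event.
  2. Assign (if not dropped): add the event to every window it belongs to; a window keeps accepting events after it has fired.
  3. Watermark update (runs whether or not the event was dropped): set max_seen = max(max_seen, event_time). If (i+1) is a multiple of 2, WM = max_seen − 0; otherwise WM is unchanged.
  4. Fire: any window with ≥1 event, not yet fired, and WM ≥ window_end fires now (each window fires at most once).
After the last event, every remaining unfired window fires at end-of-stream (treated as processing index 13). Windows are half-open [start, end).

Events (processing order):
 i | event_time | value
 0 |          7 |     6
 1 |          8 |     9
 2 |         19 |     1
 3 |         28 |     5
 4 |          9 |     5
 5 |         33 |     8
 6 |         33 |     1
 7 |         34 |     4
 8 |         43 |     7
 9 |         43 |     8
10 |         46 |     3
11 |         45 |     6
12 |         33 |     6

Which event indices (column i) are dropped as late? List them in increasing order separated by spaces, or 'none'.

i=0 t=7 v=6: → [6,16),[3,13),[0,10); WM=−∞
i=1 t=8 v=9: → [6,16),[3,13),[0,10); WM=8
i=2 t=19 v=1: → [18,28),[15,25),[12,22); WM=8
i=3 t=28 v=5: → [27,37),[24,34),[21,31); WM=28; [0,10) fires=9 [3,13) fires=9 [6,16) fires=9 [12,22) fires=1 [15,25) fires=1 [18,28) fires=1
i=4 t=9 v=5: DROP (t<28-2); WM=28
i=5 t=33 v=8: → [33,43),[30,40),[27,37),[24,34); WM=33; [21,31) fires=5
i=6 t=33 v=1: → [33,43),[30,40),[27,37),[24,34); WM=33
i=7 t=34 v=4: → [33,43),[30,40),[27,37); WM=34; [24,34) fires=8
i=8 t=43 v=7: → [42,52),[39,49),[36,46); WM=34
i=9 t=43 v=8: → [42,52),[39,49),[36,46); WM=43; [27,37) fires=8 [30,40) fires=8 [33,43) fires=8
i=10 t=46 v=3: → [45,55),[42,52),[39,49); WM=43
i=11 t=45 v=6: → [45,55),[42,52),[39,49),[36,46); WM=46; [36,46) fires=8
i=12 t=33 v=6: DROP (t<46-2); WM=46

4 12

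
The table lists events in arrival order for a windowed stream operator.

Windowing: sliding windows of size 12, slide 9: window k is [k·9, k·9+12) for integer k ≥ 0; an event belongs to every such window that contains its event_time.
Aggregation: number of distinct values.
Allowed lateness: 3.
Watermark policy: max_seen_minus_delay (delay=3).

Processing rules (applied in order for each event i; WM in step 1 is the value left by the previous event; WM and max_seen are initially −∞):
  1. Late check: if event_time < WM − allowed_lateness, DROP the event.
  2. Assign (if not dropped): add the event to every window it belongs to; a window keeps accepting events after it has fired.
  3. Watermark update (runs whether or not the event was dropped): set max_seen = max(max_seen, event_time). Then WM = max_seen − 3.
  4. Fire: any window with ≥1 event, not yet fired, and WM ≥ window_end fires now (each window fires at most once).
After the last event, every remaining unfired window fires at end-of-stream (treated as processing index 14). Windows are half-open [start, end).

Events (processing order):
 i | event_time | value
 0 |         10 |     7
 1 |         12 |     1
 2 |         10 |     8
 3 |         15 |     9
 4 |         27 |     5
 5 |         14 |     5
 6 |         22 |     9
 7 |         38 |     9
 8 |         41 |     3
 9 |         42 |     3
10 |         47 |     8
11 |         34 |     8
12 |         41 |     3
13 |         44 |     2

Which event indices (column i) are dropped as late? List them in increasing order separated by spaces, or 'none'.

i=0 t=10 v=7: → [9,21),[0,12); WM=7
i=1 t=12 v=1: → [9,21); WM=9
i=2 t=10 v=8: → [9,21),[0,12); WM=9
i=3 t=15 v=9: → [9,21); WM=12; [0,12) fires=2
i=4 t=27 v=5: → [27,39),[18,30); WM=24; [9,21) fires=4
i=5 t=14 v=5: DROP (t<24-3); WM=24
i=6 t=22 v=9: → [18,30); WM=24
i=7 t=38 v=9: → [36,48),[27,39); WM=35; [18,30) fires=2
i=8 t=41 v=3: → [36,48); WM=38
i=9 t=42 v=3: → [36,48); WM=39; [27,39) fires=2
i=10 t=47 v=8: → [45,57),[36,48); WM=44
i=11 t=34 v=8: DROP (t<44-3); WM=44
i=12 t=41 v=3: → [36,48); WM=44
i=13 t=44 v=2: → [36,48); WM=44

5 11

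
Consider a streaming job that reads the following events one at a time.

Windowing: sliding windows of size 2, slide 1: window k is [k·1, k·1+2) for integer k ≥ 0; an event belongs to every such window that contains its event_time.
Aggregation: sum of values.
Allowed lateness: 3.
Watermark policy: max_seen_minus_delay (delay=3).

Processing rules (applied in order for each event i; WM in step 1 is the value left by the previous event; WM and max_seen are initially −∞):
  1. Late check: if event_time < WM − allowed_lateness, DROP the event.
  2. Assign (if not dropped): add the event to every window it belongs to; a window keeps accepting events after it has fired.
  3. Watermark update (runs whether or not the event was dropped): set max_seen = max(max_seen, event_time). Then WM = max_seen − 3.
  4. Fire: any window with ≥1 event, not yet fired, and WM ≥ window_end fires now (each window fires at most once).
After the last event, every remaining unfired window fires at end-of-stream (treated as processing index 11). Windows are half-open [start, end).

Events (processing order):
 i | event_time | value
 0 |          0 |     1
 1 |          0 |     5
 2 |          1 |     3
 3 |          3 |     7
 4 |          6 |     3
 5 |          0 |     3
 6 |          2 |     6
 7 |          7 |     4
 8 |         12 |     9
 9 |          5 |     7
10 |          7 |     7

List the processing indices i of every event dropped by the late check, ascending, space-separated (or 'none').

i=0 t=0 v=1: → [0,2); WM=-3
i=1 t=0 v=5: → [0,2); WM=-3
i=2 t=1 v=3: → [1,3),[0,2); WM=-2
i=3 t=3 v=7: → [3,5),[2,4); WM=0
i=4 t=6 v=3: → [6,8),[5,7); WM=3; [0,2) fires=9 [1,3) fires=3
i=5 t=0 v=3: → [0,2); WM=3
i=6 t=2 v=6: → [2,4),[1,3); WM=3
i=7 t=7 v=4: → [7,9),[6,8); WM=4; [2,4) fires=13
i=8 t=12 v=9: → [12,14),[11,13); WM=9; [3,5) fires=7 [5,7) fires=3 [6,8) fires=7 [7,9) fires=4
i=9 t=5 v=7: DROP (t<9-3); WM=9
i=10 t=7 v=7: → [7,9),[6,8); WM=9

9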